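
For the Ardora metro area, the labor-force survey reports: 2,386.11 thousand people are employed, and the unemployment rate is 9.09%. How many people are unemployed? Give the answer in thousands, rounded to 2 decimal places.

Let U be the number unemployed. The labor force is E + U, and U/(E+U) = 0.0909.
So U = 0.0909 × 2,386.11 / (1 − 0.0909) = 216.8974 / 0.9091 ≈ 238.58 thousand.

About 238.58 thousand are unemployed.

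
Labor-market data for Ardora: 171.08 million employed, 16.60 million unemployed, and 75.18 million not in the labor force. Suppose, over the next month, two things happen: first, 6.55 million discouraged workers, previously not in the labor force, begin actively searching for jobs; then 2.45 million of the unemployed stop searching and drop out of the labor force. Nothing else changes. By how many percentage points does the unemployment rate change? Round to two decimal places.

The unemployment rate changes by +1.95 percentage points.

Initially, labor force = 171.08 + 16.60 = 187.68 million, so u = 16.60/187.68 = 8.84%.
After the first change, unemployed and labor force both rise by 6.55 → E = 171.08, U = 23.15, labor force = 194.23 million.
After the second change, unemployed and labor force both fall by 2.45 → E = 171.08, U = 20.70, labor force = 191.78 million.
New unemployment rate = 20.70 / 191.78 = 10.79%.
Change = 10.79% − 8.84% = +1.95 percentage points.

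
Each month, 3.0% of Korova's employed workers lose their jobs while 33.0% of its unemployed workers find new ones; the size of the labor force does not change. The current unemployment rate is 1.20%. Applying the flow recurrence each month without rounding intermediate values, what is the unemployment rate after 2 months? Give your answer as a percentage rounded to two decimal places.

With a fixed labor force, u_{t+1} = u_t + s·(1−u_t) − f·u_t = u_t·(1−s−f) + s.
Here 1−s−f = 0.640 and s = 0.030.
u_1 = 0.012000 × 0.640 + 0.030 = 0.037680.
u_2 = 0.037680 × 0.640 + 0.030 = 0.054115.

Unemployment rate after two months ≈ 5.41%.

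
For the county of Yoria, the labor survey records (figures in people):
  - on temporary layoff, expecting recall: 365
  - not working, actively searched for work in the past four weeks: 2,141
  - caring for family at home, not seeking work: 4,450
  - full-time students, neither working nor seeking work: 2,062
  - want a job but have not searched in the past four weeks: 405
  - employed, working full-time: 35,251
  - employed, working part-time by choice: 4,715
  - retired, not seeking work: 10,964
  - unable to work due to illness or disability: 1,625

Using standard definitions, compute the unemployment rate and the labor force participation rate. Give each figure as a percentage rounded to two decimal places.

Employed = 35,251 + 4,715 = 39,966.
Unemployed = 365 + 2,141 = 2,506 (jobless and actively searching, or on temporary layoff).
Labor force = 39,966 + 2,506 = 42,472.
Not in labor force = 4,450 + 2,062 + 405 + 10,964 + 1,625 = 19,506 (those not working and not actively searching are outside the labor force — including those who want a job but have given up searching).
Civilian working-age population = 42,472 + 19,506 = 61,978.
Unemployment rate = 2,506 / 42,472 = 5.90%.
Labor force participation rate = 42,472 / 61,978 = 68.53%.

Unemployment rate ≈ 5.90%; labor force participation rate ≈ 68.53%.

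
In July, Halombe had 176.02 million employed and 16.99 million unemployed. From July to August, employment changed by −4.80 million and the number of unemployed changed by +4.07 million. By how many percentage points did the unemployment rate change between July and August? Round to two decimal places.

July: labor force = 176.02 + 16.99 = 193.01; u = 16.99/193.01 = 8.80%.
August: labor force = 171.22 + 21.06 = 192.28; u = 21.06/192.28 = 10.95%.
Change = 10.95% − 8.80% = +2.15 pp.

The unemployment rate changed by +2.15 percentage points.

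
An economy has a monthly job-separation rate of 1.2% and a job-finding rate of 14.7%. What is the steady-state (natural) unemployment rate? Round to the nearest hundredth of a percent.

Steady-state unemployment rate ≈ 7.55%.

At steady state the flows balance: s·E = f·U, so U/(E+U) = s/(s+f).
u* = 1.2 / (1.2 + 14.7) = 1.2 / 15.90 = 7.55%.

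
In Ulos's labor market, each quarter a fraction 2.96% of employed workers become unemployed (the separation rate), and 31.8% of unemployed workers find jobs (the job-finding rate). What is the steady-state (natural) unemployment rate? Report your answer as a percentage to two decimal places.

At steady state the flows balance: s·E = f·U, so U/(E+U) = s/(s+f).
u* = 2.96 / (2.96 + 31.8) = 2.96 / 34.76 = 8.52%.

Steady-state unemployment rate ≈ 8.52%.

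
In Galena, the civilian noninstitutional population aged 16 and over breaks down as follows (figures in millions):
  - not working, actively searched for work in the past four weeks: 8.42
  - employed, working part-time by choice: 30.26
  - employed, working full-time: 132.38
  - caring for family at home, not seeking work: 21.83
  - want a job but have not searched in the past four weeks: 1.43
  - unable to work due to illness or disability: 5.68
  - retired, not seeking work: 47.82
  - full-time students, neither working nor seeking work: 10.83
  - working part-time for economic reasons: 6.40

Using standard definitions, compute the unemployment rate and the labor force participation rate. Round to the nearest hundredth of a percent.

Employed = 30.26 + 132.38 + 6.40 = 169.04 million (anyone who worked, including part-time for economic reasons, counts as employed).
Unemployed = 8.42 million.
Labor force = 169.04 + 8.42 = 177.46 million.
Not in labor force = 21.83 + 1.43 + 5.68 + 47.82 + 10.83 = 87.59 million (those not working and not actively searching are outside the labor force — including those who want a job but have given up searching).
Civilian working-age population = 177.46 + 87.59 = 265.05 million.
Unemployment rate = 8.42 / 177.46 = 4.74%.
Labor force participation rate = 177.46 / 265.05 = 66.95%.

Unemployment rate ≈ 4.74%; labor force participation rate ≈ 66.95%.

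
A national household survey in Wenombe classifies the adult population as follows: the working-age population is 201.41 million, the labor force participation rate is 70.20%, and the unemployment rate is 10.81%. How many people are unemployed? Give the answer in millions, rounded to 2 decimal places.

About 15.28 million are unemployed.

Labor force = 0.7020 × 201.41 = 141.39 million.
Unemployed = 0.1081 × 141.39 ≈ 15.28 million.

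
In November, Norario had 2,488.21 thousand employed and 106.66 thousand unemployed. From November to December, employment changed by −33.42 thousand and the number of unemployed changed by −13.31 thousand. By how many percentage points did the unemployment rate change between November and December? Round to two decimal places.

The unemployment rate changed by −0.45 percentage points.

November: labor force = 2,488.21 + 106.66 = 2,594.87; u = 106.66/2,594.87 = 4.11%.
December: labor force = 2,454.79 + 93.35 = 2,548.14; u = 93.35/2,548.14 = 3.66%.
Change = 3.66% − 4.11% = −0.45 pp.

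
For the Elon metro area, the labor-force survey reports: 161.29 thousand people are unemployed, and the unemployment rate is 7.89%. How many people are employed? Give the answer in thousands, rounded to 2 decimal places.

Labor force = U / u = 161.29 / 0.0789 ≈ 2,044.23 thousand.
Employed = labor force − unemployed = 2,044.23 − 161.29 = 1,882.94 thousand.

About 1,882.94 thousand are employed.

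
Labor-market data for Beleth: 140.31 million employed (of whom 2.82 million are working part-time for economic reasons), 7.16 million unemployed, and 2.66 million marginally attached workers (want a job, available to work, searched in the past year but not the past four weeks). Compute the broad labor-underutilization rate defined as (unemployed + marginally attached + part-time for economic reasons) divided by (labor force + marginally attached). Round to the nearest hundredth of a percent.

Broad underutilization rate ≈ 8.42%.

Labor force = 140.31 + 7.16 = 147.47 million.
Numerator = 7.16 + 2.66 + 2.82 = 12.64 million.
Denominator = 147.47 + 2.66 = 150.13 million.
Broad rate = 12.64 / 150.13 = 8.42%.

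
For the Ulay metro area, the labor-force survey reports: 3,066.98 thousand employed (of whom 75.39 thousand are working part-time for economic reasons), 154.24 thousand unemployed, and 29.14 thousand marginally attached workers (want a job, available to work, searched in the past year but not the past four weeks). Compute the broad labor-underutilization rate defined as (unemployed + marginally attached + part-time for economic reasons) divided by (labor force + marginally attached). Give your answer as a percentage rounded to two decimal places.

Broad underutilization rate ≈ 7.96%.

Labor force = 3,066.98 + 154.24 = 3,221.22 thousand.
Numerator = 154.24 + 29.14 + 75.39 = 258.77 thousand.
Denominator = 3,221.22 + 29.14 = 3,250.36 thousand.
Broad rate = 258.77 / 3,250.36 = 7.96%.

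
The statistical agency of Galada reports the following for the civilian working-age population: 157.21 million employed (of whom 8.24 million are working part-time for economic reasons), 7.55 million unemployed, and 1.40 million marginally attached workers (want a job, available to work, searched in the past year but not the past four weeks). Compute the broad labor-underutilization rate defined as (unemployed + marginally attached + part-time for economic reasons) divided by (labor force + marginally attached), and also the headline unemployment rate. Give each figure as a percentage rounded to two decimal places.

Labor force = 157.21 + 7.55 = 164.76 million.
Numerator = 7.55 + 1.40 + 8.24 = 17.19 million.
Denominator = 164.76 + 1.40 = 166.16 million.
Broad rate = 17.19 / 166.16 = 10.35%.
Headline unemployment rate = 7.55 / 164.76 = 4.58%.

Broad underutilization rate ≈ 10.35%; headline unemployment rate ≈ 4.58%.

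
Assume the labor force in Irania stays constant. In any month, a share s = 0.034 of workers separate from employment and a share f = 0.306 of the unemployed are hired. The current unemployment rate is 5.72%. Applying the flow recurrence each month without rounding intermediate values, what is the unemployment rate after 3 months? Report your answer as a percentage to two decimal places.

Unemployment rate after three months ≈ 8.77%.

With a fixed labor force, u_{t+1} = u_t + s·(1−u_t) − f·u_t = u_t·(1−s−f) + s.
Here 1−s−f = 0.660 and s = 0.034.
u_1 = 0.057200 × 0.660 + 0.034 = 0.071752.
u_2 = 0.071752 × 0.660 + 0.034 = 0.081356.
u_3 = 0.081356 × 0.660 + 0.034 = 0.087695.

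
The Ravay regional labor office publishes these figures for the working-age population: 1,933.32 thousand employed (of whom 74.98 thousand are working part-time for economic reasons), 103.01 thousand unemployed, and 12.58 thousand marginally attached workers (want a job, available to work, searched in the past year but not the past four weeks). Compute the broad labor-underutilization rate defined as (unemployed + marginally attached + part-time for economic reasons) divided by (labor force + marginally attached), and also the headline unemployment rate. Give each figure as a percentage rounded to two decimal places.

Broad underutilization rate ≈ 9.30%; headline unemployment rate ≈ 5.06%.

Labor force = 1,933.32 + 103.01 = 2,036.33 thousand.
Numerator = 103.01 + 12.58 + 74.98 = 190.57 thousand.
Denominator = 2,036.33 + 12.58 = 2,048.91 thousand.
Broad rate = 190.57 / 2,048.91 = 9.30%.
Headline unemployment rate = 103.01 / 2,036.33 = 5.06%.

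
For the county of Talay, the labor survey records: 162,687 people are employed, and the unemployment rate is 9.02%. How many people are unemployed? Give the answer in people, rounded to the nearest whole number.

Let U be the number unemployed. The labor force is E + U, and U/(E+U) = 0.0902.
So U = 0.0902 × 162,687 / (1 − 0.0902) = 14674.37 / 0.9098 ≈ 16,129.

About 16,129 are unemployed.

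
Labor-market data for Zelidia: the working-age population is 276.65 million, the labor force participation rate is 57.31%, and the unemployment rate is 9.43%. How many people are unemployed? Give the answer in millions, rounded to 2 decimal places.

About 14.95 million are unemployed.

Labor force = 0.5731 × 276.65 = 158.55 million.
Unemployed = 0.0943 × 158.55 ≈ 14.95 million.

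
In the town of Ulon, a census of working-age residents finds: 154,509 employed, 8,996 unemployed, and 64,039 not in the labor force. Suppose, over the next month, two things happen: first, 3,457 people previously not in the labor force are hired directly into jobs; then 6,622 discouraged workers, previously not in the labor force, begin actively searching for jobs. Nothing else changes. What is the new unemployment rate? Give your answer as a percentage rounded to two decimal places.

New unemployment rate ≈ 9.00%.

Initially, labor force = 154,509 + 8,996 = 163,505, so u = 8,996/163,505 = 5.50%.
After the first change, employed and labor force both rise by 3,457; unemployed unchanged → E = 157,966, U = 8,996, labor force = 166,962.
After the second change, unemployed and labor force both rise by 6,622 → E = 157,966, U = 15,618, labor force = 173,584.
New unemployment rate = 15,618 / 173,584 = 9.00%.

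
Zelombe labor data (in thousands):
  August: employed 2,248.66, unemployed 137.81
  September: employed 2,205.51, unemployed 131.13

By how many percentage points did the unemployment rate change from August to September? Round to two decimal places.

The unemployment rate changed by −0.16 percentage points.

August: labor force = 2,248.66 + 137.81 = 2,386.47; u = 137.81/2,386.47 = 5.77%.
September: labor force = 2,205.51 + 131.13 = 2,336.64; u = 131.13/2,336.64 = 5.61%.
Change = 5.61% − 5.77% = −0.16 pp.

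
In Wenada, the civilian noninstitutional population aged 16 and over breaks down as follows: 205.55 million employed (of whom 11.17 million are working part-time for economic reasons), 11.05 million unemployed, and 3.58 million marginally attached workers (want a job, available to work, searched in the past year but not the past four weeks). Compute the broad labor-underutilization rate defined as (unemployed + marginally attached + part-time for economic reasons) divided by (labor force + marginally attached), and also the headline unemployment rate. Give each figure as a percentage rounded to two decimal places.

Labor force = 205.55 + 11.05 = 216.60 million.
Numerator = 11.05 + 3.58 + 11.17 = 25.80 million.
Denominator = 216.60 + 3.58 = 220.18 million.
Broad rate = 25.80 / 220.18 = 11.72%.
Headline unemployment rate = 11.05 / 216.60 = 5.10%.

Broad underutilization rate ≈ 11.72%; headline unemployment rate ≈ 5.10%.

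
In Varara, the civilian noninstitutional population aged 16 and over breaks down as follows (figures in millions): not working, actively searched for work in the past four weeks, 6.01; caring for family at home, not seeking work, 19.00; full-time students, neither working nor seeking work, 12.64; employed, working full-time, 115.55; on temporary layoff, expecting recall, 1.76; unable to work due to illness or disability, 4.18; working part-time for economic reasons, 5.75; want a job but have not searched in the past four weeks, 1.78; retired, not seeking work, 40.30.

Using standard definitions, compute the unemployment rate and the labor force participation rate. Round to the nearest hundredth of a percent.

Employed = 115.55 + 5.75 = 121.30 million (anyone who worked, including part-time for economic reasons, counts as employed).
Unemployed = 6.01 + 1.76 = 7.77 million (jobless and actively searching, or on temporary layoff).
Labor force = 121.30 + 7.77 = 129.07 million.
Not in labor force = 19.00 + 12.64 + 4.18 + 1.78 + 40.30 = 77.90 million (those not working and not actively searching are outside the labor force — including those who want a job but have given up searching).
Civilian working-age population = 129.07 + 77.90 = 206.97 million.
Unemployment rate = 7.77 / 129.07 = 6.02%.
Labor force participation rate = 129.07 / 206.97 = 62.36%.

Unemployment rate ≈ 6.02%; labor force participation rate ≈ 62.36%.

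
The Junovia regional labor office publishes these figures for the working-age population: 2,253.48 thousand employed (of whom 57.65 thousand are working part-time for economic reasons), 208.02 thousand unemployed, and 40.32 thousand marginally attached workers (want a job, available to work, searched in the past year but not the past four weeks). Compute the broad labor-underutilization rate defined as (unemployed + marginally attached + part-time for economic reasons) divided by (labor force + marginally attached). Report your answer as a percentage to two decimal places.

Labor force = 2,253.48 + 208.02 = 2,461.50 thousand.
Numerator = 208.02 + 40.32 + 57.65 = 305.99 thousand.
Denominator = 2,461.50 + 40.32 = 2,501.82 thousand.
Broad rate = 305.99 / 2,501.82 = 12.23%.

Broad underutilization rate ≈ 12.23%.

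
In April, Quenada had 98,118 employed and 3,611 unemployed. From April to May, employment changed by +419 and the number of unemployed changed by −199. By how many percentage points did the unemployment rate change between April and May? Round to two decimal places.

April: labor force = 98,118 + 3,611 = 101,729; u = 3,611/101,729 = 3.55%.
May: labor force = 98,537 + 3,412 = 101,949; u = 3,412/101,949 = 3.35%.
Change = 3.35% − 3.55% = −0.20 pp.

The unemployment rate changed by −0.20 percentage points.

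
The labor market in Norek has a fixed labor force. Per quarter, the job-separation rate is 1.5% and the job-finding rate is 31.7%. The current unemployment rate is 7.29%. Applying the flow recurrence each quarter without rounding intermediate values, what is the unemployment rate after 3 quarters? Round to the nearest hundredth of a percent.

Unemployment rate after three quarters ≈ 5.34%.

With a fixed labor force, u_{t+1} = u_t + s·(1−u_t) − f·u_t = u_t·(1−s−f) + s.
Here 1−s−f = 0.668 and s = 0.015.
u_1 = 0.072900 × 0.668 + 0.015 = 0.063697.
u_2 = 0.063697 × 0.668 + 0.015 = 0.057550.
u_3 = 0.057550 × 0.668 + 0.015 = 0.053443.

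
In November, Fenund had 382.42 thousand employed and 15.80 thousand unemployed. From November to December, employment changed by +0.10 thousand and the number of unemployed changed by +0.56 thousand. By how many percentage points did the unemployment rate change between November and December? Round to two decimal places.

November: labor force = 382.42 + 15.80 = 398.22; u = 15.80/398.22 = 3.97%.
December: labor force = 382.52 + 16.36 = 398.88; u = 16.36/398.88 = 4.10%.
Change = 4.10% − 3.97% = +0.13 pp.

The unemployment rate changed by +0.13 percentage points.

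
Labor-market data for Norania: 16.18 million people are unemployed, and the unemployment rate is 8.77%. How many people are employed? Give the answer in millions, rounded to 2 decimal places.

About 168.31 million are employed.

Labor force = U / u = 16.18 / 0.0877 ≈ 184.49 million.
Employed = labor force − unemployed = 184.49 − 16.18 = 168.31 million.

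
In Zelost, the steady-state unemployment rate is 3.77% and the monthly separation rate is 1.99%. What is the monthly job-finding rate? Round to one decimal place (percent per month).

From u* = s/(s+f): f = s·(1−u)/u.
f = 1.99 × (1 − 0.0377) / 0.0377 = 1.9150 / 0.0377 ≈ 50.8% per month.

Job-finding rate ≈ 50.8% per month.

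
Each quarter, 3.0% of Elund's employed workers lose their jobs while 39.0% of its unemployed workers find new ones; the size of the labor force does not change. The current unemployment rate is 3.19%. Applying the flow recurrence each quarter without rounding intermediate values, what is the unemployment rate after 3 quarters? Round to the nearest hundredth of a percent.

With a fixed labor force, u_{t+1} = u_t + s·(1−u_t) − f·u_t = u_t·(1−s−f) + s.
Here 1−s−f = 0.580 and s = 0.030.
u_1 = 0.031900 × 0.580 + 0.030 = 0.048502.
u_2 = 0.048502 × 0.580 + 0.030 = 0.058131.
u_3 = 0.058131 × 0.580 + 0.030 = 0.063716.

Unemployment rate after three quarters ≈ 6.37%.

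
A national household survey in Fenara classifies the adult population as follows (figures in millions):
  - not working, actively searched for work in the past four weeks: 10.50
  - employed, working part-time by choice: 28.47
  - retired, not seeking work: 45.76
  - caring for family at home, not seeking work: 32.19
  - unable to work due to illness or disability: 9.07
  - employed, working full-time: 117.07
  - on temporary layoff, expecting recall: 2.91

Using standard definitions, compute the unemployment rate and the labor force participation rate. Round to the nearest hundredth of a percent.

Employed = 28.47 + 117.07 = 145.54 million.
Unemployed = 10.50 + 2.91 = 13.41 million (jobless and actively searching, or on temporary layoff).
Labor force = 145.54 + 13.41 = 158.95 million.
Not in labor force = 45.76 + 32.19 + 9.07 = 87.02 million (those not working and not actively searching are outside the labor force).
Civilian working-age population = 158.95 + 87.02 = 245.97 million.
Unemployment rate = 13.41 / 158.95 = 8.44%.
Labor force participation rate = 158.95 / 245.97 = 64.62%.

Unemployment rate ≈ 8.44%; labor force participation rate ≈ 64.62%.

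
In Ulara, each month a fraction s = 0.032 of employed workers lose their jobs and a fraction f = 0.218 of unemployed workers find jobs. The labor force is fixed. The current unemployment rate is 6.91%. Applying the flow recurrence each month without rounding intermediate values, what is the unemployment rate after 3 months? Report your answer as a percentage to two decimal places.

Unemployment rate after three months ≈ 10.32%.

With a fixed labor force, u_{t+1} = u_t + s·(1−u_t) − f·u_t = u_t·(1−s−f) + s.
Here 1−s−f = 0.750 and s = 0.032.
u_1 = 0.069100 × 0.750 + 0.032 = 0.083825.
u_2 = 0.083825 × 0.750 + 0.032 = 0.094869.
u_3 = 0.094869 × 0.750 + 0.032 = 0.103152.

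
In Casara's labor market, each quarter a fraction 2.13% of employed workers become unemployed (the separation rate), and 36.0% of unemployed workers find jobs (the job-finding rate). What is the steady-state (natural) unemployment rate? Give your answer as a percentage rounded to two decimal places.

Steady-state unemployment rate ≈ 5.59%.

At steady state the flows balance: s·E = f·U, so U/(E+U) = s/(s+f).
u* = 2.13 / (2.13 + 36.0) = 2.13 / 38.13 = 5.59%.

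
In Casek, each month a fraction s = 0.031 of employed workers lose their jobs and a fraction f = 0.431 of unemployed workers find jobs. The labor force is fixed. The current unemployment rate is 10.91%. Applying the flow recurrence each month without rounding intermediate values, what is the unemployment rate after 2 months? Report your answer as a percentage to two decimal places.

With a fixed labor force, u_{t+1} = u_t + s·(1−u_t) − f·u_t = u_t·(1−s−f) + s.
Here 1−s−f = 0.538 and s = 0.031.
u_1 = 0.109100 × 0.538 + 0.031 = 0.089696.
u_2 = 0.089696 × 0.538 + 0.031 = 0.079256.

Unemployment rate after two months ≈ 7.93%.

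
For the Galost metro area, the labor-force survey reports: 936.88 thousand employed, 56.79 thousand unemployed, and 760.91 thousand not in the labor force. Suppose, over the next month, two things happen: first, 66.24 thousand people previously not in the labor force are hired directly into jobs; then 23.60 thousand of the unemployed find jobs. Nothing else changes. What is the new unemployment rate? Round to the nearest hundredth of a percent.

New unemployment rate ≈ 3.13%.

Initially, labor force = 936.88 + 56.79 = 993.67 thousand, so u = 56.79/993.67 = 5.72%.
After the first change, employed and labor force both rise by 66.24; unemployed unchanged → E = 1,003.12, U = 56.79, labor force = 1,059.91 thousand.
After the second change, unemployed falls and employed rises by 23.60; labor force unchanged → E = 1,026.72, U = 33.19, labor force = 1,059.91 thousand.
New unemployment rate = 33.19 / 1,059.91 = 3.13%.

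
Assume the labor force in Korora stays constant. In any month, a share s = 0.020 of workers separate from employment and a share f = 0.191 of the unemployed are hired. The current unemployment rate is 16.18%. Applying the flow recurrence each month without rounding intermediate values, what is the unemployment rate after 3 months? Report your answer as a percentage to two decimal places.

With a fixed labor force, u_{t+1} = u_t + s·(1−u_t) − f·u_t = u_t·(1−s−f) + s.
Here 1−s−f = 0.789 and s = 0.020.
u_1 = 0.161800 × 0.789 + 0.020 = 0.147660.
u_2 = 0.147660 × 0.789 + 0.020 = 0.136504.
u_3 = 0.136504 × 0.789 + 0.020 = 0.127702.

Unemployment rate after three months ≈ 12.77%.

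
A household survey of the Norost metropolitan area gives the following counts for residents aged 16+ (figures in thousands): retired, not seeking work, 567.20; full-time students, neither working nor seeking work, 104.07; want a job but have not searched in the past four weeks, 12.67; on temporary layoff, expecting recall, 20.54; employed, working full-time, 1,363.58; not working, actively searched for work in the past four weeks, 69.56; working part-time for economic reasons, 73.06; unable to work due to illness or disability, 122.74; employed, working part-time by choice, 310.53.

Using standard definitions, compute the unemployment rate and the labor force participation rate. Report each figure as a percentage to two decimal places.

Employed = 1,363.58 + 73.06 + 310.53 = 1,747.17 thousand (anyone who worked, including part-time for economic reasons, counts as employed).
Unemployed = 20.54 + 69.56 = 90.10 thousand (jobless and actively searching, or on temporary layoff).
Labor force = 1,747.17 + 90.10 = 1,837.27 thousand.
Not in labor force = 567.20 + 104.07 + 12.67 + 122.74 = 806.68 thousand (those not working and not actively searching are outside the labor force — including those who want a job but have given up searching).
Civilian working-age population = 1,837.27 + 806.68 = 2,643.95 thousand.
Unemployment rate = 90.10 / 1,837.27 = 4.90%.
Labor force participation rate = 1,837.27 / 2,643.95 = 69.49%.

Unemployment rate ≈ 4.90%; labor force participation rate ≈ 69.49%.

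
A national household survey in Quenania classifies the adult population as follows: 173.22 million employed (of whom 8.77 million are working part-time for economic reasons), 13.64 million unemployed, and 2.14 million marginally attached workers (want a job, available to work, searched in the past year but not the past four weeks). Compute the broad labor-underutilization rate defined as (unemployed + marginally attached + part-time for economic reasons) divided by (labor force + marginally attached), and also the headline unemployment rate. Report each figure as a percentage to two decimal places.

Broad underutilization rate ≈ 12.99%; headline unemployment rate ≈ 7.30%.

Labor force = 173.22 + 13.64 = 186.86 million.
Numerator = 13.64 + 2.14 + 8.77 = 24.55 million.
Denominator = 186.86 + 2.14 = 189.00 million.
Broad rate = 24.55 / 189.00 = 12.99%.
Headline unemployment rate = 13.64 / 186.86 = 7.30%.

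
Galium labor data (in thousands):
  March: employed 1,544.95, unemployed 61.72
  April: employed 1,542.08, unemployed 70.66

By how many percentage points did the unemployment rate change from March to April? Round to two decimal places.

The unemployment rate changed by +0.54 percentage points.

March: labor force = 1,544.95 + 61.72 = 1,606.67; u = 61.72/1,606.67 = 3.84%.
April: labor force = 1,542.08 + 70.66 = 1,612.74; u = 70.66/1,612.74 = 4.38%.
Change = 4.38% − 3.84% = +0.54 pp.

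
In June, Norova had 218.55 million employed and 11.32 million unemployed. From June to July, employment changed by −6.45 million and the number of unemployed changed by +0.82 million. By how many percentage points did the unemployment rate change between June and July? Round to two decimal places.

The unemployment rate changed by +0.49 percentage points.

June: labor force = 218.55 + 11.32 = 229.87; u = 11.32/229.87 = 4.92%.
July: labor force = 212.10 + 12.14 = 224.24; u = 12.14/224.24 = 5.41%.
Change = 5.41% − 4.92% = +0.49 pp.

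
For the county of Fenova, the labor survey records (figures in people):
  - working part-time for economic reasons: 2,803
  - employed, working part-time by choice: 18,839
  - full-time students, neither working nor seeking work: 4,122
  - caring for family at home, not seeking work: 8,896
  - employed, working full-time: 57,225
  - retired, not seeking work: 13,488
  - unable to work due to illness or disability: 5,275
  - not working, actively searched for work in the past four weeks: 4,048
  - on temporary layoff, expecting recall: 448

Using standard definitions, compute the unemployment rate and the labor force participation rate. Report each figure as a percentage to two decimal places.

Employed = 2,803 + 18,839 + 57,225 = 78,867 (anyone who worked, including part-time for economic reasons, counts as employed).
Unemployed = 4,048 + 448 = 4,496 (jobless and actively searching, or on temporary layoff).
Labor force = 78,867 + 4,496 = 83,363.
Not in labor force = 4,122 + 8,896 + 13,488 + 5,275 = 31,781 (those not working and not actively searching are outside the labor force).
Civilian working-age population = 83,363 + 31,781 = 115,144.
Unemployment rate = 4,496 / 83,363 = 5.39%.
Labor force participation rate = 83,363 / 115,144 = 72.40%.

Unemployment rate ≈ 5.39%; labor force participation rate ≈ 72.40%.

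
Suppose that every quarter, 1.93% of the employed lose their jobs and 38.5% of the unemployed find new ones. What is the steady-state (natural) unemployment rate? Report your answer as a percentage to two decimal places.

Steady-state unemployment rate ≈ 4.77%.

At steady state the flows balance: s·E = f·U, so U/(E+U) = s/(s+f).
u* = 1.93 / (1.93 + 38.5) = 1.93 / 40.43 = 4.77%.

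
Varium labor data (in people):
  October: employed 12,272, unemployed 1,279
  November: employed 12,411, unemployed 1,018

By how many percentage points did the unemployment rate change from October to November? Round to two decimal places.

The unemployment rate changed by −1.86 percentage points.

October: labor force = 12,272 + 1,279 = 13,551; u = 1,279/13,551 = 9.44%.
November: labor force = 12,411 + 1,018 = 13,429; u = 1,018/13,429 = 7.58%.
Change = 7.58% − 9.44% = −1.86 pp.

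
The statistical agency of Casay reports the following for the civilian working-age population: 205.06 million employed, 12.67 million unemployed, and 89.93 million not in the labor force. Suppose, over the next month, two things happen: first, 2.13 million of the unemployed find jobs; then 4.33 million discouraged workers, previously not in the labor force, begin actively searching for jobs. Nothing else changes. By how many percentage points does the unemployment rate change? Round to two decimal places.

Initially, labor force = 205.06 + 12.67 = 217.73 million, so u = 12.67/217.73 = 5.82%.
After the first change, unemployed falls and employed rises by 2.13; labor force unchanged → E = 207.19, U = 10.54, labor force = 217.73 million.
After the second change, unemployed and labor force both rise by 4.33 → E = 207.19, U = 14.87, labor force = 222.06 million.
New unemployment rate = 14.87 / 222.06 = 6.70%.
Change = 6.70% − 5.82% = +0.88 percentage points.

The unemployment rate changes by +0.88 percentage points.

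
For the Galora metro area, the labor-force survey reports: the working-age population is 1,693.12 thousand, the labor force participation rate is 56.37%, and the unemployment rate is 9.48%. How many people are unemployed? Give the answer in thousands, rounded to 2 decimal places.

About 90.48 thousand are unemployed.

Labor force = 0.5637 × 1,693.12 = 954.41 thousand.
Unemployed = 0.0948 × 954.41 ≈ 90.48 thousand.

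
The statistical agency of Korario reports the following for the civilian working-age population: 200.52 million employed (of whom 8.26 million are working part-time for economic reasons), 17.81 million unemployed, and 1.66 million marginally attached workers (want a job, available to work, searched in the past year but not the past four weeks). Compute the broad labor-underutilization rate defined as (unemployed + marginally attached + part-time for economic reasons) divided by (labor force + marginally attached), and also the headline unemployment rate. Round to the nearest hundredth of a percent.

Labor force = 200.52 + 17.81 = 218.33 million.
Numerator = 17.81 + 1.66 + 8.26 = 27.73 million.
Denominator = 218.33 + 1.66 = 219.99 million.
Broad rate = 27.73 / 219.99 = 12.61%.
Headline unemployment rate = 17.81 / 218.33 = 8.16%.

Broad underutilization rate ≈ 12.61%; headline unemployment rate ≈ 8.16%.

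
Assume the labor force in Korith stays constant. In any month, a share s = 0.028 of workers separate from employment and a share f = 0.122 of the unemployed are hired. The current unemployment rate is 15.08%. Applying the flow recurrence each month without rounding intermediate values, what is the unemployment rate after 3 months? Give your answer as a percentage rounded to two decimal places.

With a fixed labor force, u_{t+1} = u_t + s·(1−u_t) − f·u_t = u_t·(1−s−f) + s.
Here 1−s−f = 0.850 and s = 0.028.
u_1 = 0.150800 × 0.850 + 0.028 = 0.156180.
u_2 = 0.156180 × 0.850 + 0.028 = 0.160753.
u_3 = 0.160753 × 0.850 + 0.028 = 0.164640.

Unemployment rate after three months ≈ 16.46%.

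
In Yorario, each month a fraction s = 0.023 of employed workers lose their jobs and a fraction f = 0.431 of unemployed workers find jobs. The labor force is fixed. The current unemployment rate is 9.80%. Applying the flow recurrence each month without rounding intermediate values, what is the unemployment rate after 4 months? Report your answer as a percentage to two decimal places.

Unemployment rate after four months ≈ 5.49%.

With a fixed labor force, u_{t+1} = u_t + s·(1−u_t) − f·u_t = u_t·(1−s−f) + s.
Here 1−s−f = 0.546 and s = 0.023.
u_1 = 0.098000 × 0.546 + 0.023 = 0.076508.
u_2 = 0.076508 × 0.546 + 0.023 = 0.064773.
u_3 = 0.064773 × 0.546 + 0.023 = 0.058366.
u_4 = 0.058366 × 0.546 + 0.023 = 0.054868.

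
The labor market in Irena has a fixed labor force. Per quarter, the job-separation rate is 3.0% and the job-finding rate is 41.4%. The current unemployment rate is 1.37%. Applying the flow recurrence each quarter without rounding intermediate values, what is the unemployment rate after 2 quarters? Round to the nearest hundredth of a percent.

With a fixed labor force, u_{t+1} = u_t + s·(1−u_t) − f·u_t = u_t·(1−s−f) + s.
Here 1−s−f = 0.556 and s = 0.030.
u_1 = 0.013700 × 0.556 + 0.030 = 0.037617.
u_2 = 0.037617 × 0.556 + 0.030 = 0.050915.

Unemployment rate after two quarters ≈ 5.09%.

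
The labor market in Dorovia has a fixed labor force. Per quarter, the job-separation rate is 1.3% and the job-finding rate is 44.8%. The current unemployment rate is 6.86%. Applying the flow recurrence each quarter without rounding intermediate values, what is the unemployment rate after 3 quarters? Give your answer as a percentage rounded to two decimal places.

With a fixed labor force, u_{t+1} = u_t + s·(1−u_t) − f·u_t = u_t·(1−s−f) + s.
Here 1−s−f = 0.539 and s = 0.013.
u_1 = 0.068600 × 0.539 + 0.013 = 0.049975.
u_2 = 0.049975 × 0.539 + 0.013 = 0.039937.
u_3 = 0.039937 × 0.539 + 0.013 = 0.034526.

Unemployment rate after three quarters ≈ 3.45%.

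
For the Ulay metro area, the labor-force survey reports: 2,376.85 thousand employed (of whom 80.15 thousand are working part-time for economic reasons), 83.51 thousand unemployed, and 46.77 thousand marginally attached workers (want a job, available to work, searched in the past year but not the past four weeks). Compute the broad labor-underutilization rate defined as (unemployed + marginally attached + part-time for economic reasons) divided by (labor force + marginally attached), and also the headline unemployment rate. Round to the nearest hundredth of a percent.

Broad underutilization rate ≈ 8.39%; headline unemployment rate ≈ 3.39%.

Labor force = 2,376.85 + 83.51 = 2,460.36 thousand.
Numerator = 83.51 + 46.77 + 80.15 = 210.43 thousand.
Denominator = 2,460.36 + 46.77 = 2,507.13 thousand.
Broad rate = 210.43 / 2,507.13 = 8.39%.
Headline unemployment rate = 83.51 / 2,460.36 = 3.39%.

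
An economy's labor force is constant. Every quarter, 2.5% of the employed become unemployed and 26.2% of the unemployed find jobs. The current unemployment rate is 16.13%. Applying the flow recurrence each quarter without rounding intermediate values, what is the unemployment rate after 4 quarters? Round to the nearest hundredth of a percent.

Unemployment rate after four quarters ≈ 10.63%.

With a fixed labor force, u_{t+1} = u_t + s·(1−u_t) − f·u_t = u_t·(1−s−f) + s.
Here 1−s−f = 0.713 and s = 0.025.
u_1 = 0.161300 × 0.713 + 0.025 = 0.140007.
u_2 = 0.140007 × 0.713 + 0.025 = 0.124825.
u_3 = 0.124825 × 0.713 + 0.025 = 0.114000.
u_4 = 0.114000 × 0.713 + 0.025 = 0.106282.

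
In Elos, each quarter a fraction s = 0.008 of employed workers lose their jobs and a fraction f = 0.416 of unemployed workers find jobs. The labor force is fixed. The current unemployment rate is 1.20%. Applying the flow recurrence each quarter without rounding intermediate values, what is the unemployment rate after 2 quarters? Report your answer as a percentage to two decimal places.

With a fixed labor force, u_{t+1} = u_t + s·(1−u_t) − f·u_t = u_t·(1−s−f) + s.
Here 1−s−f = 0.576 and s = 0.008.
u_1 = 0.012000 × 0.576 + 0.008 = 0.014912.
u_2 = 0.014912 × 0.576 + 0.008 = 0.016589.

Unemployment rate after two quarters ≈ 1.66%.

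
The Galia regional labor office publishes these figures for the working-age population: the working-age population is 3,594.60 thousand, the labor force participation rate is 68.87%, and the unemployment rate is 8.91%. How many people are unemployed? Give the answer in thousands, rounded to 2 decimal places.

About 220.58 thousand are unemployed.

Labor force = 0.6887 × 3,594.60 = 2,475.60 thousand.
Unemployed = 0.0891 × 2,475.60 ≈ 220.58 thousand.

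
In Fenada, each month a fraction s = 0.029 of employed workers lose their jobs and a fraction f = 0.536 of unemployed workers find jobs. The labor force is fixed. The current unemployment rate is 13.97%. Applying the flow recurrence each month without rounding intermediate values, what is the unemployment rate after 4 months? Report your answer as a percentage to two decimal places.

Unemployment rate after four months ≈ 5.45%.

With a fixed labor force, u_{t+1} = u_t + s·(1−u_t) − f·u_t = u_t·(1−s−f) + s.
Here 1−s−f = 0.435 and s = 0.029.
u_1 = 0.139700 × 0.435 + 0.029 = 0.089770.
u_2 = 0.089770 × 0.435 + 0.029 = 0.068050.
u_3 = 0.068050 × 0.435 + 0.029 = 0.058602.
u_4 = 0.058602 × 0.435 + 0.029 = 0.054492.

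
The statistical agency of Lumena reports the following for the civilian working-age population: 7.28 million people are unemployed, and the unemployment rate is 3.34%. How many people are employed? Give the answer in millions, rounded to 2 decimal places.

Labor force = U / u = 7.28 / 0.0334 ≈ 217.96 million.
Employed = labor force − unemployed = 217.96 − 7.28 = 210.68 million.

About 210.68 million are employed.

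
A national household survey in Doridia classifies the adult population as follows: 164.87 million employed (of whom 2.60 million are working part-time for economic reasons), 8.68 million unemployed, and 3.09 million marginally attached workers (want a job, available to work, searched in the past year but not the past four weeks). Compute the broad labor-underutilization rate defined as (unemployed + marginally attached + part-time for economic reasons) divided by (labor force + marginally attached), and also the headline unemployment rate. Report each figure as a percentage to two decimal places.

Labor force = 164.87 + 8.68 = 173.55 million.
Numerator = 8.68 + 3.09 + 2.60 = 14.37 million.
Denominator = 173.55 + 3.09 = 176.64 million.
Broad rate = 14.37 / 176.64 = 8.14%.
Headline unemployment rate = 8.68 / 173.55 = 5.00%.

Broad underutilization rate ≈ 8.14%; headline unemployment rate ≈ 5.00%.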